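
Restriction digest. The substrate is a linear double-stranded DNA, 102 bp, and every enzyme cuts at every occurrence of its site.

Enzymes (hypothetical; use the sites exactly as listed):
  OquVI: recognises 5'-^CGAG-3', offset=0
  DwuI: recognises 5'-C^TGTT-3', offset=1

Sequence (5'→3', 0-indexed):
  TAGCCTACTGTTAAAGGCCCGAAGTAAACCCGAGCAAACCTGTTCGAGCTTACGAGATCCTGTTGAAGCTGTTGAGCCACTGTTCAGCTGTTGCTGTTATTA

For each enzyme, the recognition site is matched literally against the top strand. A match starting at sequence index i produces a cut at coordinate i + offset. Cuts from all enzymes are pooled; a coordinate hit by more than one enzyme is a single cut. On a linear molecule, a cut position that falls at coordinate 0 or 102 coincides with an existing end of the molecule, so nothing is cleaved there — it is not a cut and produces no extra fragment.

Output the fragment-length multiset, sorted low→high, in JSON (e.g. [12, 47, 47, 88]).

[4,6,8,8,8,8,8,9,10,11,22]

Per-enzyme occurrences:
  OquVI (CGAG, off=0): starts [30, 44, 52] → cuts [30, 44, 52]
  DwuI (CTGTT, off=1): starts [7, 39, 59, 68, 79, 87, 93] → cuts [8, 40, 60, 69, 80, 88, 94]

All cut coordinates (distinct, sorted): [8, 30, 40, 44, 52, 60, 69, 80, 88, 94]

Fragment lengths:
  [0,8): 8 bp
  [8,30): 22 bp
  [30,40): 10 bp
  [40,44): 4 bp
  [44,52): 8 bp
  [52,60): 8 bp
  [60,69): 9 bp
  [69,80): 11 bp
  [80,88): 8 bp
  [88,94): 6 bp
  [94,102): 8 bp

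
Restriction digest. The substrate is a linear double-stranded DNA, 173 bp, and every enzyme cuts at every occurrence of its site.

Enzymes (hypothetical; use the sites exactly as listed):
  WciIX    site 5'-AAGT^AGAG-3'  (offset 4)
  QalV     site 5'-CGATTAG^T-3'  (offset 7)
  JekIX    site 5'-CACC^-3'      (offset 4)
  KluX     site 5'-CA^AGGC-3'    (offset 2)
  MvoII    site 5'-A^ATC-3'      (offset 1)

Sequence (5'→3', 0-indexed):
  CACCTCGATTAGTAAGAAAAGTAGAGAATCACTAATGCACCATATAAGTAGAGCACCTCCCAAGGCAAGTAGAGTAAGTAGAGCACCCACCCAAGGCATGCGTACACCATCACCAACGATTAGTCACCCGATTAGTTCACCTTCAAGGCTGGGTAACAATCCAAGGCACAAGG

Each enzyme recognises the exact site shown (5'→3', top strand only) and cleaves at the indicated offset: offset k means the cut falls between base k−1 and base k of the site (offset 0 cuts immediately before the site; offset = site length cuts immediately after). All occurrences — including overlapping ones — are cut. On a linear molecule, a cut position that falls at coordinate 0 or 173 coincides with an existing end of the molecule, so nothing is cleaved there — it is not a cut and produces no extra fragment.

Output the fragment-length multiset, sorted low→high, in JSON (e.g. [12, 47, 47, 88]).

[2,4,4,4,5,5,5,5,6,6,7,8,8,8,8,8,9,9,10,10,13,14,15]

Scan for sites:
  WciIX (AAGTAGAG, off=4): starts [18, 45, 66, 75] → cuts [22, 49, 70, 79]
  QalV (CGATTAGT, off=7): starts [5, 116, 128] → cuts [12, 123, 135]
  JekIX (CACC, off=4): starts [0, 37, 53, 83, 87, 104, 110, 124, 137] → cuts [4, 41, 57, 87, 91, 108, 114, 128, 141]
  KluX (CAAGGC, off=2): starts [60, 91, 143, 161] → cuts [62, 93, 145, 163]
  MvoII (AATC, off=1): starts [26, 157] → cuts [27, 158]

All cut coordinates (distinct, sorted): [4, 12, 22, 27, 41, 49, 57, 62, 70, 79, 87, 91, 93, 108, 114, 123, 128, 135, 141, 145, 158, 163]

Fragment lengths:
  [0,4): 4 bp
  [4,12): 8 bp
  [12,22): 10 bp
  [22,27): 5 bp
  [27,41): 14 bp
  [41,49): 8 bp
  [49,57): 8 bp
  [57,62): 5 bp
  [62,70): 8 bp
  [70,79): 9 bp
  [79,87): 8 bp
  [87,91): 4 bp
  [91,93): 2 bp
  [93,108): 15 bp
  [108,114): 6 bp
  [114,123): 9 bp
  [123,128): 5 bp
  [128,135): 7 bp
  [135,141): 6 bp
  [141,145): 4 bp
  [145,158): 13 bp
  [158,163): 5 bp
  [163,173): 10 bp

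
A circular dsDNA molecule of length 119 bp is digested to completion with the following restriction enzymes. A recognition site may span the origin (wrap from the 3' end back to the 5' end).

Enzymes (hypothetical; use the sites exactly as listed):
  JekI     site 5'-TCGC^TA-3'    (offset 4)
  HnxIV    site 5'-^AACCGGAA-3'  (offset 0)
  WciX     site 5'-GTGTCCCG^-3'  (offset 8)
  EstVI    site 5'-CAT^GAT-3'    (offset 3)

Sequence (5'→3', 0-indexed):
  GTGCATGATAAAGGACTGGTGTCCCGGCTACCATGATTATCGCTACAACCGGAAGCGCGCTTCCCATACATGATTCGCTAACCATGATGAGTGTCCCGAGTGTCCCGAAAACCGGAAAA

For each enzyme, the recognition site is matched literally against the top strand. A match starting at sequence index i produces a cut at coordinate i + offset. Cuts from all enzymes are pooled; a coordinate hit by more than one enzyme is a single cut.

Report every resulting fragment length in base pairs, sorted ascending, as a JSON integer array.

Per-enzyme occurrences:
  JekI TCGCTA/4: at [39, 74] ⇒ [43, 78]
  HnxIV AACCGGAA/0: at [46, 109] ⇒ [46, 109]
  WciX GTGTCCCG/8: at [18, 90, 99] ⇒ [26, 98, 107]
  EstVI CATGAT/3: at [3, 31, 68, 82] ⇒ [6, 34, 71, 85]

All cut coordinates (distinct, sorted): [6, 26, 34, 43, 46, 71, 78, 85, 98, 107, 109]

Fragment lengths:
  6→26: 20 bp
  26→34: 8 bp
  34→43: 9 bp
  43→46: 3 bp
  46→71: 25 bp
  71→78: 7 bp
  78→85: 7 bp
  85→98: 13 bp
  98→107: 9 bp
  107→109: 2 bp
  109→6 (wrap): 119-109+6 = 16 bp

[2,3,7,7,8,9,9,13,16,20,25]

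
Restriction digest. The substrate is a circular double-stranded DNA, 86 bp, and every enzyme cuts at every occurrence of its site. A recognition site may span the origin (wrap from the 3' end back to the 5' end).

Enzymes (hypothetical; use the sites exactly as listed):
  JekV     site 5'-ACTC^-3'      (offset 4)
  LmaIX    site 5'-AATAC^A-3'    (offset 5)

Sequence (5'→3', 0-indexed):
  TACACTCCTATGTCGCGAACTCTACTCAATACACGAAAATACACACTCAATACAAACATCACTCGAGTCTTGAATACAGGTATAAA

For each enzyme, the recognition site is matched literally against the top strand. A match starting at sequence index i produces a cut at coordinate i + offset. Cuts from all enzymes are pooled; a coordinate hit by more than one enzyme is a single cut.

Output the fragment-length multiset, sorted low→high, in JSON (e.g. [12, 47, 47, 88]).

[4,5,5,5,6,10,11,12,13,15]

Site scan:
  JekV ACTC/4: at [3, 18, 23, 44, 60] ⇒ [7, 22, 27, 48, 64]
  LmaIX AATACA/5: at [27, 37, 48, 72, 84] ⇒ [3, 32, 42, 53, 77]

Pooled cuts: [3, 7, 22, 27, 32, 42, 48, 53, 64, 77]

Fragment lengths:
  3→7: 4 bp
  7→22: 15 bp
  22→27: 5 bp
  27→32: 5 bp
  32→42: 10 bp
  42→48: 6 bp
  48→53: 5 bp
  53→64: 11 bp
  64→77: 13 bp
  77→3 (wrap): 86-77+3 = 12 bp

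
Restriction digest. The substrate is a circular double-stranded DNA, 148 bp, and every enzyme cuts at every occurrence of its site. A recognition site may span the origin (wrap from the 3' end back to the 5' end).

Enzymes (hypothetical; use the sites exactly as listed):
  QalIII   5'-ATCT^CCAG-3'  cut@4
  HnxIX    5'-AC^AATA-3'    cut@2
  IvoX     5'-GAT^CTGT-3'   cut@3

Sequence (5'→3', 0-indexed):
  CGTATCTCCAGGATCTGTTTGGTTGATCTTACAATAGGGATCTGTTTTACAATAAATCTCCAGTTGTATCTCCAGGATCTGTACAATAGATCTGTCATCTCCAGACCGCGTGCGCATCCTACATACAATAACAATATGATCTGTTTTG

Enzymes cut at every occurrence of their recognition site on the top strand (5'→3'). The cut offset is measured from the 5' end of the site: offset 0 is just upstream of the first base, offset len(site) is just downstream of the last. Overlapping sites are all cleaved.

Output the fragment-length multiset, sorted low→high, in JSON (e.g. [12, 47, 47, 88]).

[6,6,7,7,7,8,9,9,9,9,12,15,18,26]

Site scan:
  QalIII (ATCTCCAG, off=4): starts [3, 55, 67, 96] → cuts [7, 59, 71, 100]
  HnxIX (ACAATA, off=2): starts [30, 48, 82, 124, 130] → cuts [32, 50, 84, 126, 132]
  IvoX (GATCTGT, off=3): starts [11, 38, 75, 88, 137] → cuts [14, 41, 78, 91, 140]

All cut coordinates (distinct, sorted): [7, 14, 32, 41, 50, 59, 71, 78, 84, 91, 100, 126, 132, 140]

Fragments:
  7→14: 7 bp
  14→32: 18 bp
  32→41: 9 bp
  41→50: 9 bp
  50→59: 9 bp
  59→71: 12 bp
  71→78: 7 bp
  78→84: 6 bp
  84→91: 7 bp
  91→100: 9 bp
  100→126: 26 bp
  126→132: 6 bp
  132→140: 8 bp
  140→7 (wrap): 148-140+7 = 15 bp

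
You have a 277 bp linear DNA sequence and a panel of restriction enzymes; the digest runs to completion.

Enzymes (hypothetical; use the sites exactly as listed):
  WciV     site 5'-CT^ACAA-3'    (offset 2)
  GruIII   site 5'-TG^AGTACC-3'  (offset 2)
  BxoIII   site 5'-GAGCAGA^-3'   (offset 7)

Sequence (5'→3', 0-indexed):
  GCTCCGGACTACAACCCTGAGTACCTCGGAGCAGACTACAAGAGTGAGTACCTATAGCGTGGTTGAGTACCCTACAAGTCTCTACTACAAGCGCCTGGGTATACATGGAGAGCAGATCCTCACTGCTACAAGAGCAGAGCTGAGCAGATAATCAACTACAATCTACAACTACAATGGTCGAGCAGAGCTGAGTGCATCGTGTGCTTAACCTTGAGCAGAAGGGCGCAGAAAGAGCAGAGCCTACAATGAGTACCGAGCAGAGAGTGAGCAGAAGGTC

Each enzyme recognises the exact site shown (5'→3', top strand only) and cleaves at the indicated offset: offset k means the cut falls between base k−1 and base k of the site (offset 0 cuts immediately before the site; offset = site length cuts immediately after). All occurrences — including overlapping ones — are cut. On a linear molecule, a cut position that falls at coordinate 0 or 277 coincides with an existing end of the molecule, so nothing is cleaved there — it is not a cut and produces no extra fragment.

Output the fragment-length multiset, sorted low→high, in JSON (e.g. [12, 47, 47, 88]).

[2,4,5,6,6,7,8,9,9,9,10,10,11,11,11,13,13,16,16,19,19,30,33]

Per-enzyme occurrences:
  WciV (CTACAA, off=2): starts [8, 35, 71, 84, 125, 155, 162, 168, 240] → cuts [10, 37, 73, 86, 127, 157, 164, 170, 242]
  GruIII (TGAGTACC, off=2): starts [17, 44, 63, 246] → cuts [19, 46, 65, 248]
  BxoIII (GAGCAGA, off=7): starts [28, 109, 131, 141, 179, 212, 231, 254, 265] → cuts [35, 116, 138, 148, 186, 219, 238, 261, 272]

Pooled cuts: [10, 19, 35, 37, 46, 65, 73, 86, 116, 127, 138, 148, 157, 164, 170, 186, 219, 238, 242, 248, 261, 272]

Fragments:
  [0,10): 10 bp
  [10,19): 9 bp
  [19,35): 16 bp
  [35,37): 2 bp
  [37,46): 9 bp
  [46,65): 19 bp
  [65,73): 8 bp
  [73,86): 13 bp
  [86,116): 30 bp
  [116,127): 11 bp
  [127,138): 11 bp
  [138,148): 10 bp
  [148,157): 9 bp
  [157,164): 7 bp
  [164,170): 6 bp
  [170,186): 16 bp
  [186,219): 33 bp
  [219,238): 19 bp
  [238,242): 4 bp
  [242,248): 6 bp
  [248,261): 13 bp
  [261,272): 11 bp
  [272,277): 5 bp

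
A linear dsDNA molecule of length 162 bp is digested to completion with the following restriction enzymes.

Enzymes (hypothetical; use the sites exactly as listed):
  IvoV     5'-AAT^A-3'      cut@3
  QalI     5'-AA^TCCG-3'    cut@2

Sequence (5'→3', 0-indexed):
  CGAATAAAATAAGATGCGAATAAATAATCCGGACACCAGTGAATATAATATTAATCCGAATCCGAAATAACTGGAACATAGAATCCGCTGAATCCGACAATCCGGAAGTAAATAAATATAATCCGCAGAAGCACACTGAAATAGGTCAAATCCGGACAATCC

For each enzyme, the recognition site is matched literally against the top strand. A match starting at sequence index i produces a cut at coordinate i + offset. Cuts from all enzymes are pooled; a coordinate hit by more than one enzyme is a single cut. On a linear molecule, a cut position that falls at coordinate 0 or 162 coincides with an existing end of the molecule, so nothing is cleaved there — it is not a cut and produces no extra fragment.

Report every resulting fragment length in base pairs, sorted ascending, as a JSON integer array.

[2,4,4,4,5,5,5,5,6,8,8,8,9,11,12,13,15,17,21]

Scan for sites:
  IvoV (AATA, off=3): starts [2, 7, 18, 22, 41, 46, 65, 110, 114, 139] → cuts [5, 10, 21, 25, 44, 49, 68, 113, 117, 142]
  QalI (AATCCG, off=2): starts [25, 52, 58, 81, 90, 98, 119, 148] → cuts [27, 54, 60, 83, 92, 100, 121, 150]

Pooled cuts: [5, 10, 21, 25, 27, 44, 49, 54, 60, 68, 83, 92, 100, 113, 117, 121, 142, 150]

Fragment lengths:
  [0,5): 5 bp
  [5,10): 5 bp
  [10,21): 11 bp
  [21,25): 4 bp
  [25,27): 2 bp
  [27,44): 17 bp
  [44,49): 5 bp
  [49,54): 5 bp
  [54,60): 6 bp
  [60,68): 8 bp
  [68,83): 15 bp
  [83,92): 9 bp
  [92,100): 8 bp
  [100,113): 13 bp
  [113,117): 4 bp
  [117,121): 4 bp
  [121,142): 21 bp
  [142,150): 8 bp
  [150,162): 12 bp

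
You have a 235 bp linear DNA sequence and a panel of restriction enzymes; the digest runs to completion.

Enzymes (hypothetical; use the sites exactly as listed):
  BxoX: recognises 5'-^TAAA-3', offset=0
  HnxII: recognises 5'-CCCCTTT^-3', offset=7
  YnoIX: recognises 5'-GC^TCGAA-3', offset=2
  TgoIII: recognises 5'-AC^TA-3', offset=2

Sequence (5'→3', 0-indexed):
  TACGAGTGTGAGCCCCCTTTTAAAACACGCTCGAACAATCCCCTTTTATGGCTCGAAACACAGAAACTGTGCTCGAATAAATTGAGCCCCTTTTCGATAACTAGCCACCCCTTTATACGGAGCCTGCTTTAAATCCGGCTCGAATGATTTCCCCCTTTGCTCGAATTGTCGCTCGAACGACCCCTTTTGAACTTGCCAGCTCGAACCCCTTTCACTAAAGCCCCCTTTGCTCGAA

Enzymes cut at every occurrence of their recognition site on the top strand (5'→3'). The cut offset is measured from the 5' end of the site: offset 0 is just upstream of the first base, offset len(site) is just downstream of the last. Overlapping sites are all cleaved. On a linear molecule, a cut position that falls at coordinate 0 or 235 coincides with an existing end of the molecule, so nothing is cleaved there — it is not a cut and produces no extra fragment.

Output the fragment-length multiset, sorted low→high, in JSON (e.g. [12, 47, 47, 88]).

Scan for sites:
  BxoX TAAA/0: at [20, 77, 129, 215] ⇒ [20, 77, 129, 215]
  HnxII CCCCTTT/7: at [13, 39, 86, 107, 151, 180, 205, 221] ⇒ [20, 46, 93, 114, 158, 187, 212, 228]
  YnoIX GCTCGAA/2: at [28, 50, 70, 137, 158, 170, 198, 228] ⇒ [30, 52, 72, 139, 160, 172, 200, 230]
  TgoIII ACTA/2: at [99, 213] ⇒ [101, 215]

All cut coordinates (distinct, sorted): [20, 30, 46, 52, 72, 77, 93, 101, 114, 129, 139, 158, 160, 172, 187, 200, 212, 215, 228, 230]

Fragments:
  [0,20): 20 bp
  [20,30): 10 bp
  [30,46): 16 bp
  [46,52): 6 bp
  [52,72): 20 bp
  [72,77): 5 bp
  [77,93): 16 bp
  [93,101): 8 bp
  [101,114): 13 bp
  [114,129): 15 bp
  [129,139): 10 bp
  [139,158): 19 bp
  [158,160): 2 bp
  [160,172): 12 bp
  [172,187): 15 bp
  [187,200): 13 bp
  [200,212): 12 bp
  [212,215): 3 bp
  [215,228): 13 bp
  [228,230): 2 bp
  [230,235): 5 bp

[2,2,3,5,5,6,8,10,10,12,12,13,13,13,15,15,16,16,19,20,20]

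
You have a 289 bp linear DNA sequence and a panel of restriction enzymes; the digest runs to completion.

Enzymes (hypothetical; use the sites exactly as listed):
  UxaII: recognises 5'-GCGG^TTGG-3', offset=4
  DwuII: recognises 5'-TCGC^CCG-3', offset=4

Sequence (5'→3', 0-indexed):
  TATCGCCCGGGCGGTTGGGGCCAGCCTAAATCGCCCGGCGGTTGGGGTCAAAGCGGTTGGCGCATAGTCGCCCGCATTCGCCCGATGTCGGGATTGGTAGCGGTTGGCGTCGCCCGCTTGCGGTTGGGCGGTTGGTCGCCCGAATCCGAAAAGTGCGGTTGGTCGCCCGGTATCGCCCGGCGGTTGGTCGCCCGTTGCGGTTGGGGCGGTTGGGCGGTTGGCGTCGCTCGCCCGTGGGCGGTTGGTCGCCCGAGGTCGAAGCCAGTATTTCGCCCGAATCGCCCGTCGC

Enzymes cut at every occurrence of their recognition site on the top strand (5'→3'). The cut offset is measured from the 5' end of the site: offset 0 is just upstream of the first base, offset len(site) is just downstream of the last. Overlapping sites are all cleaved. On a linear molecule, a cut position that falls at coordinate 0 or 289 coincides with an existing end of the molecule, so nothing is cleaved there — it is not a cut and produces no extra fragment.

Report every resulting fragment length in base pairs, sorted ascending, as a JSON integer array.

Per-enzyme occurrences:
  UxaII GCGGTTGG/4: at [10, 37, 52, 99, 119, 127, 154, 179, 196, 205, 213, 237] ⇒ [14, 41, 56, 103, 123, 131, 158, 183, 200, 209, 217, 241]
  DwuII TCGCCCG/4: at [2, 30, 67, 77, 109, 135, 162, 172, 187, 227, 245, 269, 278] ⇒ [6, 34, 71, 81, 113, 139, 166, 176, 191, 231, 249, 273, 282]

Pooled cuts: [6, 14, 34, 41, 56, 71, 81, 103, 113, 123, 131, 139, 158, 166, 176, 183, 191, 200, 209, 217, 231, 241, 249, 273, 282]

Fragments:
  [0,6): 6 bp
  [6,14): 8 bp
  [14,34): 20 bp
  [34,41): 7 bp
  [41,56): 15 bp
  [56,71): 15 bp
  [71,81): 10 bp
  [81,103): 22 bp
  [103,113): 10 bp
  [113,123): 10 bp
  [123,131): 8 bp
  [131,139): 8 bp
  [139,158): 19 bp
  [158,166): 8 bp
  [166,176): 10 bp
  [176,183): 7 bp
  [183,191): 8 bp
  [191,200): 9 bp
  [200,209): 9 bp
  [209,217): 8 bp
  [217,231): 14 bp
  [231,241): 10 bp
  [241,249): 8 bp
  [249,273): 24 bp
  [273,282): 9 bp
  [282,289): 7 bp

[6,7,7,7,8,8,8,8,8,8,8,9,9,9,10,10,10,10,10,14,15,15,19,20,22,24]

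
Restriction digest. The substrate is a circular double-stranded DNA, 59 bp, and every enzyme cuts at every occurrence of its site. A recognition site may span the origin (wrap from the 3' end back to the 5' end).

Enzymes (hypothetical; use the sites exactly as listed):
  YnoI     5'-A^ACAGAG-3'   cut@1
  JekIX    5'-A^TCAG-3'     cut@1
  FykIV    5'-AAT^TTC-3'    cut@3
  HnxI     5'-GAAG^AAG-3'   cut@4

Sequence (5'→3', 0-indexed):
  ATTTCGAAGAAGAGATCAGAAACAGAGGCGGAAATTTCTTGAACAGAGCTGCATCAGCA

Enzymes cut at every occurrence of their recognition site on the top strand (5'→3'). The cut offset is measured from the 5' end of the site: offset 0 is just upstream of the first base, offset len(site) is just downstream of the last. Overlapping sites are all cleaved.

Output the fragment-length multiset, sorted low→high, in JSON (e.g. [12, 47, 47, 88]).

Per-enzyme occurrences:
  YnoI AACAGAG/1: at [20, 41] ⇒ [21, 42]
  JekIX ATCAG/1: at [14, 52] ⇒ [15, 53]
  FykIV AATTTC/3: at [32, 58] ⇒ [2, 35]
  HnxI GAAGAAG/4: at [5] ⇒ [9]

All cut coordinates (distinct, sorted): [2, 9, 15, 21, 35, 42, 53]

Fragments:
  2→9: 7 bp
  9→15: 6 bp
  15→21: 6 bp
  21→35: 14 bp
  35→42: 7 bp
  42→53: 11 bp
  53→2 (wrap): 59-53+2 = 8 bp

[6,6,7,7,8,11,14]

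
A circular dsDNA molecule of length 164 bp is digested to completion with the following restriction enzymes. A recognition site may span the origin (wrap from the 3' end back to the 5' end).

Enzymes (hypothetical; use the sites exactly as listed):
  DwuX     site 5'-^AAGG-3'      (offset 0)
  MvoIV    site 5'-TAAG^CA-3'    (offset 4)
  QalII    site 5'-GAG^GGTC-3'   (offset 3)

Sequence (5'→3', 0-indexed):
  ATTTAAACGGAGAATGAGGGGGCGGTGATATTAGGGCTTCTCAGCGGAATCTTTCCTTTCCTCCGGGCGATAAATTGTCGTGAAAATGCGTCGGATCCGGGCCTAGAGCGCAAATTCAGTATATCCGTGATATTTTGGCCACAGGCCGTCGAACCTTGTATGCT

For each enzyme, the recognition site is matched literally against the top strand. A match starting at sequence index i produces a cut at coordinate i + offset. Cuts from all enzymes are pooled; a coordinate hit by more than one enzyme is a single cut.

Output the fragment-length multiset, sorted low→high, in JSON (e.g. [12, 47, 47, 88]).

[164]

Site scan:
  DwuX (AAGG, off=0): no sites
  MvoIV (TAAGCA, off=4): no sites
  QalII (GAGGGTC, off=3): no sites

All cut coordinates (distinct, sorted): ∅

Fragment lengths:
  no cuts → one circular fragment of 164 bp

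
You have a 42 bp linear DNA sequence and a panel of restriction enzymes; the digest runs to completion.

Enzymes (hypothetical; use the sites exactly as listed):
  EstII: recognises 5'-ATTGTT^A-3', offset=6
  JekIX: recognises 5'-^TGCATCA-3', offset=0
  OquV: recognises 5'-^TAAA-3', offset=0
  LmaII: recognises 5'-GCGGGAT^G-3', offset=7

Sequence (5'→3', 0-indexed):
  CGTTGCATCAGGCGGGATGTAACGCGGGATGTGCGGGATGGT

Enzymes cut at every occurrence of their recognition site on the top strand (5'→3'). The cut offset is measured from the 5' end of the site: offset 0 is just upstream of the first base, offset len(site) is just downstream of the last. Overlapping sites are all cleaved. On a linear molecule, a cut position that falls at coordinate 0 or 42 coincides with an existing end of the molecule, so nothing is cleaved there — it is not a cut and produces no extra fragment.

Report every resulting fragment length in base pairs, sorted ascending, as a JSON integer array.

[3,3,9,12,15]

Site scan:
  EstII (ATTGTTA, off=6): no sites
  JekIX TGCATCA/0: at [3] ⇒ [3]
  OquV (TAAA, off=0): no sites
  LmaII GCGGGATG/7: at [11, 23, 32] ⇒ [18, 30, 39]

Pooled cuts: [3, 18, 30, 39]

Fragment lengths:
  [0,3): 3 bp
  [3,18): 15 bp
  [18,30): 12 bp
  [30,39): 9 bp
  [39,42): 3 bp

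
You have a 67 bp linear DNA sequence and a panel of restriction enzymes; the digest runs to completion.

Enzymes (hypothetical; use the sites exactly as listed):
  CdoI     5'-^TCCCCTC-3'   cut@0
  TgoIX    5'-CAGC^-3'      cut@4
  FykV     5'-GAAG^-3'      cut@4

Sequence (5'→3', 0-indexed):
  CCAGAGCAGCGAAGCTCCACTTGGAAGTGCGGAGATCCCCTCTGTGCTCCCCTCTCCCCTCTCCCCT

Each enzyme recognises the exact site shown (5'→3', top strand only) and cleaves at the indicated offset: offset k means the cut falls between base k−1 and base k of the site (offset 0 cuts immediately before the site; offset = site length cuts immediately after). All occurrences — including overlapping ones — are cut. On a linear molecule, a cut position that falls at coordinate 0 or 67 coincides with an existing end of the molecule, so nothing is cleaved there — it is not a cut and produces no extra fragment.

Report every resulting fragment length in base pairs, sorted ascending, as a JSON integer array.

[4,7,8,10,12,13,13]

Per-enzyme occurrences:
  CdoI TCCCCTC/0: at [35, 47, 54] ⇒ [35, 47, 54]
  TgoIX CAGC/4: at [6] ⇒ [10]
  FykV GAAG/4: at [10, 23] ⇒ [14, 27]

All cut coordinates (distinct, sorted): [10, 14, 27, 35, 47, 54]

Fragment lengths:
  [0,10): 10 bp
  [10,14): 4 bp
  [14,27): 13 bp
  [27,35): 8 bp
  [35,47): 12 bp
  [47,54): 7 bp
  [54,67): 13 bp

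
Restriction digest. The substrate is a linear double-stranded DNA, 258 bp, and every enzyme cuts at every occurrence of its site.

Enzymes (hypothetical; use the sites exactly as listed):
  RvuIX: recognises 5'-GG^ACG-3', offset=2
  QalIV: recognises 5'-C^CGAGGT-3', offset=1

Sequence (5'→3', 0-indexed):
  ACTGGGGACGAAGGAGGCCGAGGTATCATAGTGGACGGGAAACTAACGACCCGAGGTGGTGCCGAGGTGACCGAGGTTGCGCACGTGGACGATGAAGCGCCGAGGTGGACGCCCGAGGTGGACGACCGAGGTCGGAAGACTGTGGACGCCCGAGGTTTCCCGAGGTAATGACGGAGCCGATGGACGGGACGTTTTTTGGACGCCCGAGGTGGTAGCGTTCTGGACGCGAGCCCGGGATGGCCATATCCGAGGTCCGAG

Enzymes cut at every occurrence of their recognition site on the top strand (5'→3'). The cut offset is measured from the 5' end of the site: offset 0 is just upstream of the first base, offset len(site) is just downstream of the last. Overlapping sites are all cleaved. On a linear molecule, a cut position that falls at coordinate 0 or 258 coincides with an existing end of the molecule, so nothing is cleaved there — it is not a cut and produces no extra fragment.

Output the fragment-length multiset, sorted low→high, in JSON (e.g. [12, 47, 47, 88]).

[5,5,5,5,5,7,8,8,9,10,11,11,11,11,12,16,17,17,19,19,23,24]

Site scan:
  RvuIX (GGACG, off=2): starts [5, 32, 86, 106, 119, 143, 181, 186, 197, 221] → cuts [7, 34, 88, 108, 121, 145, 183, 188, 199, 223]
  QalIV (CCGAGGT, off=1): starts [17, 50, 61, 70, 99, 112, 125, 149, 159, 203, 246] → cuts [18, 51, 62, 71, 100, 113, 126, 150, 160, 204, 247]

Pooled cuts: [7, 18, 34, 51, 62, 71, 88, 100, 108, 113, 121, 126, 145, 150, 160, 183, 188, 199, 204, 223, 247]

Fragment lengths:
  [0,7): 7 bp
  [7,18): 11 bp
  [18,34): 16 bp
  [34,51): 17 bp
  [51,62): 11 bp
  [62,71): 9 bp
  [71,88): 17 bp
  [88,100): 12 bp
  [100,108): 8 bp
  [108,113): 5 bp
  [113,121): 8 bp
  [121,126): 5 bp
  [126,145): 19 bp
  [145,150): 5 bp
  [150,160): 10 bp
  [160,183): 23 bp
  [183,188): 5 bp
  [188,199): 11 bp
  [199,204): 5 bp
  [204,223): 19 bp
  [223,247): 24 bp
  [247,258): 11 bp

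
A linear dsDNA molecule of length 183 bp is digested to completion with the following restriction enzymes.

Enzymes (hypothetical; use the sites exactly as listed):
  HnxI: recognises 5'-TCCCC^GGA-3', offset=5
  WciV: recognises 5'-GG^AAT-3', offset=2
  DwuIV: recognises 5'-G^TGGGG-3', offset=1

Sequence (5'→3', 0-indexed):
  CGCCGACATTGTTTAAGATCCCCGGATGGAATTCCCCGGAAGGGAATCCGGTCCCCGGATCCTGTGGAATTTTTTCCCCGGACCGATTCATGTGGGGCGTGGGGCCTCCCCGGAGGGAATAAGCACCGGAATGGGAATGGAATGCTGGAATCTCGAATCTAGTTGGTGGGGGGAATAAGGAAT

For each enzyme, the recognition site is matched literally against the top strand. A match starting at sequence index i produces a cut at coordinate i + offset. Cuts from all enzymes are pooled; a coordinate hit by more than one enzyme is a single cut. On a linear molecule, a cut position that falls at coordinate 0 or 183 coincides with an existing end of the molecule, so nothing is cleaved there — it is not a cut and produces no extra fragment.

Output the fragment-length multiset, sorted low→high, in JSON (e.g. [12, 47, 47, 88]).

[3,5,6,6,6,7,7,7,7,8,8,11,12,12,12,12,13,18,23]

Site scan:
  HnxI (TCCCCGGA, off=5): starts [18, 32, 51, 74, 106] → cuts [23, 37, 56, 79, 111]
  WciV (GGAAT, off=2): starts [27, 42, 65, 115, 127, 133, 138, 146, 171, 178] → cuts [29, 44, 67, 117, 129, 135, 140, 148, 173, 180]
  DwuIV (GTGGGG, off=1): starts [91, 98, 165] → cuts [92, 99, 166]

All cut coordinates (distinct, sorted): [23, 29, 37, 44, 56, 67, 79, 92, 99, 111, 117, 129, 135, 140, 148, 166, 173, 180]

Fragments:
  [0,23): 23 bp
  [23,29): 6 bp
  [29,37): 8 bp
  [37,44): 7 bp
  [44,56): 12 bp
  [56,67): 11 bp
  [67,79): 12 bp
  [79,92): 13 bp
  [92,99): 7 bp
  [99,111): 12 bp
  [111,117): 6 bp
  [117,129): 12 bp
  [129,135): 6 bp
  [135,140): 5 bp
  [140,148): 8 bp
  [148,166): 18 bp
  [166,173): 7 bp
  [173,180): 7 bp
  [180,183): 3 bp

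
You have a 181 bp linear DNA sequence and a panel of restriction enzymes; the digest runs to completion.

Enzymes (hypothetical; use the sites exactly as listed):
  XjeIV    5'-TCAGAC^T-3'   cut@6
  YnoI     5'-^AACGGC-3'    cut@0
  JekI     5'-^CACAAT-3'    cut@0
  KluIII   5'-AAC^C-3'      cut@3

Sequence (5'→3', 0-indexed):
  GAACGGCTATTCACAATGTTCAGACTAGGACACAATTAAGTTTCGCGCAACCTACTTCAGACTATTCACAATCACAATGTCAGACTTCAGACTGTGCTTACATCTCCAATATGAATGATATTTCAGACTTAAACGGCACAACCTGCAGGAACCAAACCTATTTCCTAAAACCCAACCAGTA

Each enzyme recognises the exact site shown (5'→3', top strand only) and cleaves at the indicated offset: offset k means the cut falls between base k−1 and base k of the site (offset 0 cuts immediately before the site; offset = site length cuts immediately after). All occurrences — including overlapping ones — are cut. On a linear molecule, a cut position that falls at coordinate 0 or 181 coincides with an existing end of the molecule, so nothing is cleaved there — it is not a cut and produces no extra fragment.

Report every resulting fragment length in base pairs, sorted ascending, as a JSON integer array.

Scan for sites:
  XjeIV TCAGACT/6: at [19, 56, 79, 86, 122] ⇒ [25, 62, 85, 92, 128]
  YnoI AACGGC/0: at [1, 131] ⇒ [1, 131]
  JekI CACAAT/0: at [11, 30, 66, 72] ⇒ [11, 30, 66, 72]
  KluIII AACC/3: at [48, 139, 149, 154, 168, 173] ⇒ [51, 142, 152, 157, 171, 176]

All cut coordinates (distinct, sorted): [1, 11, 25, 30, 51, 62, 66, 72, 85, 92, 128, 131, 142, 152, 157, 171, 176]

Fragment lengths:
  [0,1): 1 bp
  [1,11): 10 bp
  [11,25): 14 bp
  [25,30): 5 bp
  [30,51): 21 bp
  [51,62): 11 bp
  [62,66): 4 bp
  [66,72): 6 bp
  [72,85): 13 bp
  [85,92): 7 bp
  [92,128): 36 bp
  [128,131): 3 bp
  [131,142): 11 bp
  [142,152): 10 bp
  [152,157): 5 bp
  [157,171): 14 bp
  [171,176): 5 bp
  [176,181): 5 bp

[1,3,4,5,5,5,5,6,7,10,10,11,11,13,14,14,21,36]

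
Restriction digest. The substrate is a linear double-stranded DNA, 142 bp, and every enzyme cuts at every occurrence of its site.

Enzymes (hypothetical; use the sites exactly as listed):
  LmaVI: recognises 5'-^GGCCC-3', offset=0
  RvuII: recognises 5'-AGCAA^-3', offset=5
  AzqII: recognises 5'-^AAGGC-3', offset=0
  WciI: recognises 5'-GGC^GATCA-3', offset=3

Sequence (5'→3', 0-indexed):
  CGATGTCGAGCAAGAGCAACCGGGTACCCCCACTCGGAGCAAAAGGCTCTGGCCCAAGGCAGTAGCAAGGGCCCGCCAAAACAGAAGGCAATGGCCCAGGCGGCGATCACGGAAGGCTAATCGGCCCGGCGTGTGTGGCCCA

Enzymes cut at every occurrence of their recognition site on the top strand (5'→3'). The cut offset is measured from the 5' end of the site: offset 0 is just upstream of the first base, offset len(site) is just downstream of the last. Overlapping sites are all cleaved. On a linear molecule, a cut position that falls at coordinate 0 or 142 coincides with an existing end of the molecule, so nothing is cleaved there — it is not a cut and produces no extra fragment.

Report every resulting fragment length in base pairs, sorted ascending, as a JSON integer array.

[1,5,6,6,8,8,8,10,12,13,13,14,15,23]

Scan for sites:
  LmaVI (GGCCC, off=0): starts [50, 69, 92, 122, 136] → cuts [50, 69, 92, 122, 136]
  RvuII (AGCAA, off=5): starts [8, 14, 37, 63] → cuts [13, 19, 42, 68]
  AzqII (AAGGC, off=0): starts [42, 55, 84, 112] → cuts [42, 55, 84, 112]
  WciI (GGCGATCA, off=3): starts [101] → cuts [104]

Pooled cuts: [13, 19, 42, 50, 55, 68, 69, 84, 92, 104, 112, 122, 136]

Fragment lengths:
  [0,13): 13 bp
  [13,19): 6 bp
  [19,42): 23 bp
  [42,50): 8 bp
  [50,55): 5 bp
  [55,68): 13 bp
  [68,69): 1 bp
  [69,84): 15 bp
  [84,92): 8 bp
  [92,104): 12 bp
  [104,112): 8 bp
  [112,122): 10 bp
  [122,136): 14 bp
  [136,142): 6 bp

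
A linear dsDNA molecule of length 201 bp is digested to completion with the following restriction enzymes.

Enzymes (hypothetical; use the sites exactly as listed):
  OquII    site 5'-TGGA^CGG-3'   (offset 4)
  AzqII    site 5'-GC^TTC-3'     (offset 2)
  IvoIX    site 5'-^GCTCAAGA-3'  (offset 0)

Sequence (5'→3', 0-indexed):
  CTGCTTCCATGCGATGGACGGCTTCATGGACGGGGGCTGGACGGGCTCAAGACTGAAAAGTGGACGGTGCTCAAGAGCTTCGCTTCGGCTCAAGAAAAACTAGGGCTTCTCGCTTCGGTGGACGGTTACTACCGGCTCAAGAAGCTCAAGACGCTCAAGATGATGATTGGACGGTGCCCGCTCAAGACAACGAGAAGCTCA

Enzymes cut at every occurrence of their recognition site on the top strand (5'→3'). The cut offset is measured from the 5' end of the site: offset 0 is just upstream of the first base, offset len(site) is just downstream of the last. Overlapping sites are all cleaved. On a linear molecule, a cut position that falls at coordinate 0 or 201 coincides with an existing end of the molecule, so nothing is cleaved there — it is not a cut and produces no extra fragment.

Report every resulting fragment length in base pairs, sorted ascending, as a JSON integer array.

[3,4,4,4,4,5,7,8,8,9,9,9,10,11,12,14,19,19,20,22]

Per-enzyme occurrences:
  OquII (TGGACGG, off=4): starts [14, 26, 37, 60, 118, 167] → cuts [18, 30, 41, 64, 122, 171]
  AzqII (GCTTC, off=2): starts [2, 20, 76, 81, 104, 111] → cuts [4, 22, 78, 83, 106, 113]
  IvoIX (GCTCAAGA, off=0): starts [44, 68, 87, 134, 143, 152, 179] → cuts [44, 68, 87, 134, 143, 152, 179]

All cut coordinates (distinct, sorted): [4, 18, 22, 30, 41, 44, 64, 68, 78, 83, 87, 106, 113, 122, 134, 143, 152, 171, 179]

Fragment lengths:
  [0,4): 4 bp
  [4,18): 14 bp
  [18,22): 4 bp
  [22,30): 8 bp
  [30,41): 11 bp
  [41,44): 3 bp
  [44,64): 20 bp
  [64,68): 4 bp
  [68,78): 10 bp
  [78,83): 5 bp
  [83,87): 4 bp
  [87,106): 19 bp
  [106,113): 7 bp
  [113,122): 9 bp
  [122,134): 12 bp
  [134,143): 9 bp
  [143,152): 9 bp
  [152,171): 19 bp
  [171,179): 8 bp
  [179,201): 22 bp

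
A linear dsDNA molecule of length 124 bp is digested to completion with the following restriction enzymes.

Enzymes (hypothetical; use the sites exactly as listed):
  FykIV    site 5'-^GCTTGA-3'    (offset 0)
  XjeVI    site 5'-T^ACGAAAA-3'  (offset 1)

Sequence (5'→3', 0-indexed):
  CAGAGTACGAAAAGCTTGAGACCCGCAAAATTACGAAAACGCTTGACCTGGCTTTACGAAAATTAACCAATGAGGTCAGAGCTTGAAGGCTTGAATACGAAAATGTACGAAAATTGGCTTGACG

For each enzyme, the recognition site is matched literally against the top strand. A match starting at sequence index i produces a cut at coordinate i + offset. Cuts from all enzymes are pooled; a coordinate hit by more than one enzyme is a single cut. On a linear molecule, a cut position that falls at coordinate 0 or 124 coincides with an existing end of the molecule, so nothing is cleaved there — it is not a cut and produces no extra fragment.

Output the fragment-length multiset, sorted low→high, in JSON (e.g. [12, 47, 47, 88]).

[6,7,8,8,8,8,10,10,15,19,25]

Site scan:
  FykIV GCTTGA/0: at [13, 40, 80, 88, 116] ⇒ [13, 40, 80, 88, 116]
  XjeVI TACGAAAA/1: at [5, 31, 54, 95, 105] ⇒ [6, 32, 55, 96, 106]

All cut coordinates (distinct, sorted): [6, 13, 32, 40, 55, 80, 88, 96, 106, 116]

Fragments:
  [0,6): 6 bp
  [6,13): 7 bp
  [13,32): 19 bp
  [32,40): 8 bp
  [40,55): 15 bp
  [55,80): 25 bp
  [80,88): 8 bp
  [88,96): 8 bp
  [96,106): 10 bp
  [106,116): 10 bp
  [116,124): 8 bp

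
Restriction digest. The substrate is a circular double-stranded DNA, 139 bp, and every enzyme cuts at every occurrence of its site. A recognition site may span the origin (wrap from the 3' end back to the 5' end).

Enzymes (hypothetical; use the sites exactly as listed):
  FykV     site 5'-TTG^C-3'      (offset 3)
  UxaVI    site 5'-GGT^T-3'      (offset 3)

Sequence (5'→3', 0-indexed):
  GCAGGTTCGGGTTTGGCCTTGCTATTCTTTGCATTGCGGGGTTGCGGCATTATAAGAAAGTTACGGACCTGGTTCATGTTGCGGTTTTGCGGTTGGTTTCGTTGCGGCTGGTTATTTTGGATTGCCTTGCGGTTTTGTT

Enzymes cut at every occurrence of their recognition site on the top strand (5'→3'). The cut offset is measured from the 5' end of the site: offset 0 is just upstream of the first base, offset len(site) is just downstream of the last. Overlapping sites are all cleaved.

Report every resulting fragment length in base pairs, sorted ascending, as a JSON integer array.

Site scan:
  FykV TTGC/3: at [18, 28, 33, 41, 78, 86, 101, 121, 126, 137] ⇒ [1, 21, 31, 36, 44, 81, 89, 104, 124, 129]
  UxaVI GGTT/3: at [3, 9, 39, 70, 82, 90, 94, 109, 130] ⇒ [6, 12, 42, 73, 85, 93, 97, 112, 133]

Pooled cuts: [1, 6, 12, 21, 31, 36, 42, 44, 73, 81, 85, 89, 93, 97, 104, 112, 124, 129, 133]

Fragment lengths:
  1→6: 5 bp
  6→12: 6 bp
  12→21: 9 bp
  21→31: 10 bp
  31→36: 5 bp
  36→42: 6 bp
  42→44: 2 bp
  44→73: 29 bp
  73→81: 8 bp
  81→85: 4 bp
  85→89: 4 bp
  89→93: 4 bp
  93→97: 4 bp
  97→104: 7 bp
  104→112: 8 bp
  112→124: 12 bp
  124→129: 5 bp
  129→133: 4 bp
  133→1 (wrap): 139-133+1 = 7 bp

[2,4,4,4,4,4,5,5,5,6,6,7,7,8,8,9,10,12,29]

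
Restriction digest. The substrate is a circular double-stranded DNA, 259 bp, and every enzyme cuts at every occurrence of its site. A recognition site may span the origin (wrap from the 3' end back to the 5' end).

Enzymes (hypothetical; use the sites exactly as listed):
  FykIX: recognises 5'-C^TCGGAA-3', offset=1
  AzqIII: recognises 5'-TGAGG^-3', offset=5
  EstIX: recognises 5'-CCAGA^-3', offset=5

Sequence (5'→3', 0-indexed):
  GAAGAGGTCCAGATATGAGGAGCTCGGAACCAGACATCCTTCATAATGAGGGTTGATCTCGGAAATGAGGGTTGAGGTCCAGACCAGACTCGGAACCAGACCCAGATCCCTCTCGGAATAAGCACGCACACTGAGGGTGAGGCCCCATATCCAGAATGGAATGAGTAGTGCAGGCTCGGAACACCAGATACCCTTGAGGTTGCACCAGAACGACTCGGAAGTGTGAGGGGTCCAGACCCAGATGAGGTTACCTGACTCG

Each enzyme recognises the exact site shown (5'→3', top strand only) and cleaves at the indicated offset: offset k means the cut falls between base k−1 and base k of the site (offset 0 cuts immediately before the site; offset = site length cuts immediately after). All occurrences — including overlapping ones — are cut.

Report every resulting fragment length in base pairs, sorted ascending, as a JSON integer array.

[1,3,5,5,5,6,6,6,6,6,7,7,7,8,9,10,11,11,11,12,13,13,14,16,17,20,24]

Site scan:
  FykIX (CTCGGAA, off=1): starts [22, 57, 88, 111, 174, 213, 255] → cuts [23, 58, 89, 112, 175, 214, 256]
  AzqIII (TGAGG, off=5): starts [15, 46, 65, 72, 131, 137, 194, 223, 242] → cuts [20, 51, 70, 77, 136, 142, 199, 228, 247]
  EstIX (CCAGA, off=5): starts [8, 29, 78, 83, 95, 101, 150, 183, 204, 231, 237] → cuts [13, 34, 83, 88, 100, 106, 155, 188, 209, 236, 242]

All cut coordinates (distinct, sorted): [13, 20, 23, 34, 51, 58, 70, 77, 83, 88, 89, 100, 106, 112, 136, 142, 155, 175, 188, 199, 209, 214, 228, 236, 242, 247, 256]

Fragments:
  13→20: 7 bp
  20→23: 3 bp
  23→34: 11 bp
  34→51: 17 bp
  51→58: 7 bp
  58→70: 12 bp
  70→77: 7 bp
  77→83: 6 bp
  83→88: 5 bp
  88→89: 1 bp
  89→100: 11 bp
  100→106: 6 bp
  106→112: 6 bp
  112→136: 24 bp
  136→142: 6 bp
  142→155: 13 bp
  155→175: 20 bp
  175→188: 13 bp
  188→199: 11 bp
  199→209: 10 bp
  209→214: 5 bp
  214→228: 14 bp
  228→236: 8 bp
  236→242: 6 bp
  242→247: 5 bp
  247→256: 9 bp
  256→13 (wrap): 259-256+13 = 16 bp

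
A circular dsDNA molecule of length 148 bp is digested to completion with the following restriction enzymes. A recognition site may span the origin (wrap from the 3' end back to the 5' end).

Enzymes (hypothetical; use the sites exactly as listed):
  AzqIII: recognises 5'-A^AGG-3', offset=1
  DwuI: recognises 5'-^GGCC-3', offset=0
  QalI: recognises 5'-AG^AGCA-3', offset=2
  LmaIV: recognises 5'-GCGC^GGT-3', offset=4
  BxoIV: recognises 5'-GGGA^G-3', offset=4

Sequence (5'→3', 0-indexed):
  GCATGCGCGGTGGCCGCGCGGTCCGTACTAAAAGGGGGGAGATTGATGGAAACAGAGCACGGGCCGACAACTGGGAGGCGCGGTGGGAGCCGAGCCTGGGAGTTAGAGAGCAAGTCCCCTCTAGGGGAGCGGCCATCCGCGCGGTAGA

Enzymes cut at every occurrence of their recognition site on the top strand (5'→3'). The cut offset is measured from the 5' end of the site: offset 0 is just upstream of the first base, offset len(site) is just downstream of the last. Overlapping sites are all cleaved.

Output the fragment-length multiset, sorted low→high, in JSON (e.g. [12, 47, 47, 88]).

[2,3,5,5,6,7,7,8,8,9,12,13,13,15,15,20]

Site scan:
  AzqIII (AAGG, off=1): starts [31] → cuts [32]
  DwuI (GGCC, off=0): starts [11, 61, 130] → cuts [11, 61, 130]
  QalI (AGAGCA, off=2): starts [53, 106, 145] → cuts [55, 108, 147]
  LmaIV (GCGCGGT, off=4): starts [4, 15, 77, 138] → cuts [8, 19, 81, 142]
  BxoIV (GGGAG, off=4): starts [36, 72, 84, 97, 124] → cuts [40, 76, 88, 101, 128]

Pooled cuts: [8, 11, 19, 32, 40, 55, 61, 76, 81, 88, 101, 108, 128, 130, 142, 147]

Fragments:
  8→11: 3 bp
  11→19: 8 bp
  19→32: 13 bp
  32→40: 8 bp
  40→55: 15 bp
  55→61: 6 bp
  61→76: 15 bp
  76→81: 5 bp
  81→88: 7 bp
  88→101: 13 bp
  101→108: 7 bp
  108→128: 20 bp
  128→130: 2 bp
  130→142: 12 bp
  142→147: 5 bp
  147→8 (wrap): 148-147+8 = 9 bp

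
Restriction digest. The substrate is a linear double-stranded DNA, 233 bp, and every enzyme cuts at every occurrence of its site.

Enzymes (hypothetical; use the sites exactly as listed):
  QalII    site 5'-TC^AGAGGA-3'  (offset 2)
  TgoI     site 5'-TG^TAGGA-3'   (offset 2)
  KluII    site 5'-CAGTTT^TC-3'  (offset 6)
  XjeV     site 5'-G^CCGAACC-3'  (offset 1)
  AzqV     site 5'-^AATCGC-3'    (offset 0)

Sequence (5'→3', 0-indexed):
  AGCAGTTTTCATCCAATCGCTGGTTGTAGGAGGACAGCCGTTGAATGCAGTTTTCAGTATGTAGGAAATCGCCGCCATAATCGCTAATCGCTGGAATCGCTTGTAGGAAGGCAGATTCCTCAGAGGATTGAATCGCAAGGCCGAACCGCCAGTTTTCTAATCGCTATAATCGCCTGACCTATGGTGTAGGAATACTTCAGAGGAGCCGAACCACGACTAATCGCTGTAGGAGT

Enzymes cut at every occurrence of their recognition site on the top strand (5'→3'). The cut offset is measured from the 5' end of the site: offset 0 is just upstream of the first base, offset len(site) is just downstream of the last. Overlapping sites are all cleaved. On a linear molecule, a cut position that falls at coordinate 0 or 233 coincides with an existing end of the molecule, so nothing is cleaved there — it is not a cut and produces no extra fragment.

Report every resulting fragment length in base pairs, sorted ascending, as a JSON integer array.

[3,5,6,7,7,7,8,8,8,9,9,9,9,10,12,12,12,13,15,18,19,27]

Site scan:
  QalII (TCAGAGGA, off=2): starts [119, 196] → cuts [121, 198]
  TgoI (TGTAGGA, off=2): starts [24, 59, 101, 184, 224] → cuts [26, 61, 103, 186, 226]
  KluII (CAGTTTTC, off=6): starts [2, 47, 149] → cuts [8, 53, 155]
  XjeV (GCCGAACC, off=1): starts [139, 204] → cuts [140, 205]
  AzqV (AATCGC, off=0): starts [14, 66, 78, 85, 94, 130, 158, 167, 218] → cuts [14, 66, 78, 85, 94, 130, 158, 167, 218]

Pooled cuts: [8, 14, 26, 53, 61, 66, 78, 85, 94, 103, 121, 130, 140, 155, 158, 167, 186, 198, 205, 218, 226]

Fragment lengths:
  [0,8): 8 bp
  [8,14): 6 bp
  [14,26): 12 bp
  [26,53): 27 bp
  [53,61): 8 bp
  [61,66): 5 bp
  [66,78): 12 bp
  [78,85): 7 bp
  [85,94): 9 bp
  [94,103): 9 bp
  [103,121): 18 bp
  [121,130): 9 bp
  [130,140): 10 bp
  [140,155): 15 bp
  [155,158): 3 bp
  [158,167): 9 bp
  [167,186): 19 bp
  [186,198): 12 bp
  [198,205): 7 bp
  [205,218): 13 bp
  [218,226): 8 bp
  [226,233): 7 bp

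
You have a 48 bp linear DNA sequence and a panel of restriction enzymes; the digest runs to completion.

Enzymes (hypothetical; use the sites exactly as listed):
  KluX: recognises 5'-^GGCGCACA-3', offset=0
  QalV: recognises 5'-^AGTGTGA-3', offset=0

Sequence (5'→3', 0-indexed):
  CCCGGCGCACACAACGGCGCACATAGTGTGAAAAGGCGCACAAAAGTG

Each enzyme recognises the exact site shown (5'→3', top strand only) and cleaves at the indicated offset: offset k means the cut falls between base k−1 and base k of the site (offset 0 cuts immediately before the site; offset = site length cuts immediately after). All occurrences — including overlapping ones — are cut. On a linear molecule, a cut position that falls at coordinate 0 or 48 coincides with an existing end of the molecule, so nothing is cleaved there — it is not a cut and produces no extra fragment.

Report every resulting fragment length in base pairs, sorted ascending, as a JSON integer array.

Scan for sites:
  KluX GGCGCACA/0: at [3, 15, 34] ⇒ [3, 15, 34]
  QalV AGTGTGA/0: at [24] ⇒ [24]

Pooled cuts: [3, 15, 24, 34]

Fragments:
  [0,3): 3 bp
  [3,15): 12 bp
  [15,24): 9 bp
  [24,34): 10 bp
  [34,48): 14 bp

[3,9,10,12,14]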